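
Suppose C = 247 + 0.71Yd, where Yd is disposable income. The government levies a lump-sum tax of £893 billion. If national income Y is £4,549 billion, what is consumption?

C = 2842.76

Yd = Y − T = 4549 − 893 = 3656
C = 247 + 0.71(3656) = 247 + 2595.76 = 2842.76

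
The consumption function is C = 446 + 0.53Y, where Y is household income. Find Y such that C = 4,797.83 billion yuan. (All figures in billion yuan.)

446 + 0.53Y = 4797.83
0.53Y = 4351.83, so Y = 4351.83/0.53 = 8211

Y = 8211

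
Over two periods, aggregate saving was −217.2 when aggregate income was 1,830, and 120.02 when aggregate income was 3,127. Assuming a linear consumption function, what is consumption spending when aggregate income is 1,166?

MPS = ΔS/ΔY = (120.02 − (-217.2))/(3127 − 1830) = 337.22/1297 = 0.26
MPC = 1 − MPS = 0.74
Autonomous saving = -217.2 − 0.26(1830) = -693, so a = 693
C = 693 + 0.74(1166) = 693 + 862.84 = 1555.84

C = 1555.84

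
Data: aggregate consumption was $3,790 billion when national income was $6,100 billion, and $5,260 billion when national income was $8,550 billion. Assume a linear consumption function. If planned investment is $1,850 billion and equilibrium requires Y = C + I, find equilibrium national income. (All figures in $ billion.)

MPC = (5260 − 3790)/(8550 − 6100) = 1470/2450 = 0.6
a = 3790 − 0.6(6100) = 130
Equilibrium: Y = 130 + 0.6Y + 1850
0.4Y = 1980, so Y = 1980/0.4 = 4950

Y = 4950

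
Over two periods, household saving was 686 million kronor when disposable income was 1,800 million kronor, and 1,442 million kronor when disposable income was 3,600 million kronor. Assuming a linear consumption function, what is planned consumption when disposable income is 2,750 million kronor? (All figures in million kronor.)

MPS = ΔS/ΔY = (1442 − 686)/(3600 − 1800) = 756/1800 = 0.42
MPC = 1 − MPS = 0.58
Autonomous saving = 686 − 0.42(1800) = -70, so a = 70
C = 70 + 0.58(2750) = 70 + 1595 = 1665

C = 1665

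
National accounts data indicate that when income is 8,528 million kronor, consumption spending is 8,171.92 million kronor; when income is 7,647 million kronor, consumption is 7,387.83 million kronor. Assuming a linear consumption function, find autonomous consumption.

MPC = ΔC/ΔY = (8171.92 − 7387.83)/(8528 − 7647) = 784.09/881 = 0.89
a = C − MPC·Y = 7387.83 − 0.89(7647) = 7387.83 − 6805.83 = 582

a = 582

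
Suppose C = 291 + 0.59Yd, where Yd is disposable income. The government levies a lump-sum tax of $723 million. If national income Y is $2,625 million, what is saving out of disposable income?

S = 488.82

Yd = Y − T = 2625 − 723 = 1902
C = 291 + 0.59(1902) = 291 + 1122.18 = 1413.18
S = Yd − C = 1902 − 1413.18 = 488.82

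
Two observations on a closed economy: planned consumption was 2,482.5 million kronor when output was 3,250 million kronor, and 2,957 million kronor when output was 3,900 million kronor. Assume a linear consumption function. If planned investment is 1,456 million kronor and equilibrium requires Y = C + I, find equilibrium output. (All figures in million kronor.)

Y = 5800

MPC = (2957 − 2482.5)/(3900 − 3250) = 474.5/650 = 0.73
a = 2482.5 − 0.73(3250) = 110
Equilibrium: Y = 110 + 0.73Y + 1456
0.27Y = 1566, so Y = 1566/0.27 = 5800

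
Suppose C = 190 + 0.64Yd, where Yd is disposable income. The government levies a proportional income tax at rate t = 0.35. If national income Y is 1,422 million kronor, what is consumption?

Yd = (1 − 0.35)(1422) = 0.65(1422) = 924.3
C = 190 + 0.64(924.3) = 190 + 591.552 = 781.552

C = 781.552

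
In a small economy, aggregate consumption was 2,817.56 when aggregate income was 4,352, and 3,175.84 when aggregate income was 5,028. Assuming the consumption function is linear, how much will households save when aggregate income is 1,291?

S = 95.77

MPC = (3175.84 − 2817.56)/(5028 − 4352) = 358.28/676 = 0.53
a = 2817.56 − 0.53(4352) = 2817.56 − 2306.56 = 511
C = 511 + 0.53(1291) = 1195.23
S = 1291 − 1195.23 = 95.77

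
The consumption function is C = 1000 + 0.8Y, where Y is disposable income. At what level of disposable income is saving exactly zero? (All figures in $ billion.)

At break-even, C = Y: 1000 + 0.8Y = Y
0.2Y = 1000, so Y = 1000/0.2 = 5000

Y = 5000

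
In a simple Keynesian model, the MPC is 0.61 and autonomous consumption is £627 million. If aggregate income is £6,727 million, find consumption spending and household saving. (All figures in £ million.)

C = 627 + 0.61(6727) = 627 + 4103.47 = 4730.47
S = Y − C = 6727 − 4730.47 = 1996.53

C = 4730.47; S = 1996.53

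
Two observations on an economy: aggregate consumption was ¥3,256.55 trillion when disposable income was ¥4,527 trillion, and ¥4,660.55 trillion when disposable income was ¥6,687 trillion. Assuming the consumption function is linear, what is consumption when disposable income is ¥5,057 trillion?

C = 3601.05

MPC = (4660.55 − 3256.55)/(6687 − 4527) = 1404/2160 = 0.65
a = 3256.55 − 0.65(4527) = 3256.55 − 2942.55 = 314
C = 314 + 0.65(5057) = 314 + 3287.05 = 3601.05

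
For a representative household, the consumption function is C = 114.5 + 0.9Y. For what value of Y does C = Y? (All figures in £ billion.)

At break-even, C = Y: 114.5 + 0.9Y = Y
0.1Y = 114.5, so Y = 114.5/0.1 = 1145

Y = 1145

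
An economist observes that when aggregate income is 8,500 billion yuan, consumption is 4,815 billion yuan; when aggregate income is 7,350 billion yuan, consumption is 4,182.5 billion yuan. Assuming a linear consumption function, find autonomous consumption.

MPC = ΔC/ΔY = (4815 − 4182.5)/(8500 − 7350) = 632.5/1150 = 0.55
a = C − MPC·Y = 4182.5 − 0.55(7350) = 4182.5 − 4042.5 = 140

a = 140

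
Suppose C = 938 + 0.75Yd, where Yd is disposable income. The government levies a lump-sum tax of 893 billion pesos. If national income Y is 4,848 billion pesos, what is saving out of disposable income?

Yd = Y − T = 4848 − 893 = 3955
C = 938 + 0.75(3955) = 938 + 2966.25 = 3904.25
S = Yd − C = 3955 − 3904.25 = 50.75

S = 50.75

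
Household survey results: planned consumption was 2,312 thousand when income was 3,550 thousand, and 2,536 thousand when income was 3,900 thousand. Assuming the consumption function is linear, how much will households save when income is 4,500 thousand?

MPC = (2536 − 2312)/(3900 − 3550) = 224/350 = 0.64
a = 2312 − 0.64(3550) = 2312 − 2272 = 40
C = 40 + 0.64(4500) = 2920
S = 4500 − 2920 = 1580

S = 1580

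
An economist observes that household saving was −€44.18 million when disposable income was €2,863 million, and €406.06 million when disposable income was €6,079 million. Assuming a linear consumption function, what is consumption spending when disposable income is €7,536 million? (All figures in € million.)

C = 6925.96

MPS = ΔS/ΔY = (406.06 − (-44.18))/(6079 − 2863) = 450.24/3216 = 0.14
MPC = 1 − MPS = 0.86
Autonomous saving = -44.18 − 0.14(2863) = -445, so a = 445
C = 445 + 0.86(7536) = 445 + 6480.96 = 6925.96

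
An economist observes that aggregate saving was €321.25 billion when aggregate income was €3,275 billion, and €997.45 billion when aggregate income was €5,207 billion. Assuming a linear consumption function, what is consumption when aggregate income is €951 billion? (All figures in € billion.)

C = 1443.15

MPS = ΔS/ΔY = (997.45 − 321.25)/(5207 − 3275) = 676.2/1932 = 0.35
MPC = 1 − MPS = 0.65
Autonomous saving = 321.25 − 0.35(3275) = -825, so a = 825
C = 825 + 0.65(951) = 825 + 618.15 = 1443.15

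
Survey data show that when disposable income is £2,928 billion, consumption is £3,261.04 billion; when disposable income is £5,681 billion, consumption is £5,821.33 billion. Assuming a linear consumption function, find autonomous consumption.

MPC = ΔC/ΔY = (5821.33 − 3261.04)/(5681 − 2928) = 2560.29/2753 = 0.93
a = C − MPC·Y = 3261.04 − 0.93(2928) = 3261.04 − 2723.04 = 538

a = 538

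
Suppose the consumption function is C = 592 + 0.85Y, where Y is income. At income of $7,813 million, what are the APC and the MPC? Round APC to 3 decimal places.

MPC = 0.85 (the slope of the consumption function)
C = 592 + 0.85(7813) = 7233.05, so APC = 7233.05/7813 = 0.926

APC = 0.926; MPC = 0.85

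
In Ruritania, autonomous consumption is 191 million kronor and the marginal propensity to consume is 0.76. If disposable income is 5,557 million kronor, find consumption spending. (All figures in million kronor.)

C = 4414.32

C = 191 + 0.76(5557) = 191 + 4223.32 = 4414.32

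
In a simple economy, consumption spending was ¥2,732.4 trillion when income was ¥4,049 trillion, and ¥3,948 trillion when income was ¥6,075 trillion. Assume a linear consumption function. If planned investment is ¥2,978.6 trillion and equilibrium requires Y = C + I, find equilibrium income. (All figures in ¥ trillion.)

MPC = (3948 − 2732.4)/(6075 − 4049) = 1215.6/2026 = 0.6
a = 2732.4 − 0.6(4049) = 303
Equilibrium: Y = 303 + 0.6Y + 2978.6
0.4Y = 3281.6, so Y = 3281.6/0.4 = 8204

Y = 8204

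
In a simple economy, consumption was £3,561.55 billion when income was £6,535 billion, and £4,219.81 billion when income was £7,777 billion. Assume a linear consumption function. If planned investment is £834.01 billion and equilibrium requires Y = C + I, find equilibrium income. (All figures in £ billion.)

MPC = (4219.81 − 3561.55)/(7777 − 6535) = 658.26/1242 = 0.53
a = 3561.55 − 0.53(6535) = 98
Equilibrium: Y = 98 + 0.53Y + 834.01
0.47Y = 932.01, so Y = 932.01/0.47 = 1983

Y = 1983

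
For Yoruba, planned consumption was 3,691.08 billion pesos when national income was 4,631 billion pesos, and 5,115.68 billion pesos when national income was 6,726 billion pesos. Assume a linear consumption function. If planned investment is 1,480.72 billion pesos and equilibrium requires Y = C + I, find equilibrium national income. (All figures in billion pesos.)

MPC = (5115.68 − 3691.08)/(6726 − 4631) = 1424.6/2095 = 0.68
a = 3691.08 − 0.68(4631) = 542
Equilibrium: Y = 542 + 0.68Y + 1480.72
0.32Y = 2022.72, so Y = 2022.72/0.32 = 6321

Y = 6321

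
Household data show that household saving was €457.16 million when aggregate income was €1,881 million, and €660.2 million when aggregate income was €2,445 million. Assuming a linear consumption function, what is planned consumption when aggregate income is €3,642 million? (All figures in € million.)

MPS = ΔS/ΔY = (660.2 − 457.16)/(2445 − 1881) = 203.04/564 = 0.36
MPC = 1 − MPS = 0.64
Autonomous saving = 457.16 − 0.36(1881) = -220, so a = 220
C = 220 + 0.64(3642) = 220 + 2330.88 = 2550.88

C = 2550.88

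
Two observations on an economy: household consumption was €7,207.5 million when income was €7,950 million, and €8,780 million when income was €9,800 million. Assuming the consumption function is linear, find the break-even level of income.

MPC = (8780 − 7207.5)/(9800 − 7950) = 1572.5/1850 = 0.85
a = 7207.5 − 0.85(7950) = 7207.5 − 6757.5 = 450
Break-even: Y = a/(1−MPC) = 450/0.15 = 3000

Y = 3000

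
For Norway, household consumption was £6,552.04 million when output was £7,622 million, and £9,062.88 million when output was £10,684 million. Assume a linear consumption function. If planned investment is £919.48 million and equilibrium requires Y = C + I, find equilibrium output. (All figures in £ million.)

MPC = (9062.88 − 6552.04)/(10684 − 7622) = 2510.84/3062 = 0.82
a = 6552.04 − 0.82(7622) = 302
Equilibrium: Y = 302 + 0.82Y + 919.48
0.18Y = 1221.48, so Y = 1221.48/0.18 = 6786

Y = 6786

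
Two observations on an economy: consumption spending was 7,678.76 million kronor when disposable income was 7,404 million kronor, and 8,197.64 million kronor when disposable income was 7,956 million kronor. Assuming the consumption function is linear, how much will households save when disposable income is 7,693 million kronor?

MPC = (8197.64 − 7678.76)/(7956 − 7404) = 518.88/552 = 0.94
a = 7678.76 − 0.94(7404) = 7678.76 − 6959.76 = 719
C = 719 + 0.94(7693) = 7950.42
S = 7693 − 7950.42 = -257.42

S = -257.42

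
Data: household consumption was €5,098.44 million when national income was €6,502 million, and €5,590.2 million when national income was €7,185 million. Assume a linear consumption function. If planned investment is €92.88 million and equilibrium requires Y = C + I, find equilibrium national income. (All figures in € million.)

Y = 1821

MPC = (5590.2 − 5098.44)/(7185 − 6502) = 491.76/683 = 0.72
a = 5098.44 − 0.72(6502) = 417
Equilibrium: Y = 417 + 0.72Y + 92.88
0.28Y = 509.88, so Y = 509.88/0.28 = 1821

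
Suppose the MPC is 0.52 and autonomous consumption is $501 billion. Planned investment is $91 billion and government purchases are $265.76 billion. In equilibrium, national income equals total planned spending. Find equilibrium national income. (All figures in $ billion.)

Y = C + I + G = 501 + 0.52Y + 91 + 265.76
Y − 0.52Y = 857.76
0.48Y = 857.76, so Y = 857.76/0.48 = 1787

Y = 1787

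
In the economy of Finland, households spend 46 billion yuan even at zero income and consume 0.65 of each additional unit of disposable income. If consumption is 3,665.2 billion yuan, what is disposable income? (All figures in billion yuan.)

46 + 0.65Y = 3665.2
0.65Y = 3619.2, so Y = 3619.2/0.65 = 5568

Y = 5568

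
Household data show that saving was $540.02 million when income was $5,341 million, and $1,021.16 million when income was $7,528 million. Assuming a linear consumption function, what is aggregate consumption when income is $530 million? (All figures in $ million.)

C = 1048.4

MPS = ΔS/ΔY = (1021.16 − 540.02)/(7528 − 5341) = 481.14/2187 = 0.22
MPC = 1 − MPS = 0.78
Autonomous saving = 540.02 − 0.22(5341) = -635, so a = 635
C = 635 + 0.78(530) = 635 + 413.4 = 1048.4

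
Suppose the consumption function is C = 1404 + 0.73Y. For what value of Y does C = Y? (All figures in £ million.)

Y = 5200

At break-even, C = Y: 1404 + 0.73Y = Y
0.27Y = 1404, so Y = 1404/0.27 = 5200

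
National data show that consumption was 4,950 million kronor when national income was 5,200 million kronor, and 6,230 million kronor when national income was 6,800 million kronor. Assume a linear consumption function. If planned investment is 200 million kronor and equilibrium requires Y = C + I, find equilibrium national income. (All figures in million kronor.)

Y = 4950

MPC = (6230 − 4950)/(6800 − 5200) = 1280/1600 = 0.8
a = 4950 − 0.8(5200) = 790
Equilibrium: Y = 790 + 0.8Y + 200
0.2Y = 990, so Y = 990/0.2 = 4950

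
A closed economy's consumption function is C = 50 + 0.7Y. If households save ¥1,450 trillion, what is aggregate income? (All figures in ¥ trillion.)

Y = 5000

S = Y − C = -50 + 0.3Y
-50 + 0.3Y = 1450, so 0.3Y = 1500 and Y = 5000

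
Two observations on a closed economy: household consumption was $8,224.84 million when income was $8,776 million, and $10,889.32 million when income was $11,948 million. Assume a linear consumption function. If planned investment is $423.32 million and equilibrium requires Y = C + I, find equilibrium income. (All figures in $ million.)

MPC = (10889.32 − 8224.84)/(11948 − 8776) = 2664.48/3172 = 0.84
a = 8224.84 − 0.84(8776) = 853
Equilibrium: Y = 853 + 0.84Y + 423.32
0.16Y = 1276.32, so Y = 1276.32/0.16 = 7977

Y = 7977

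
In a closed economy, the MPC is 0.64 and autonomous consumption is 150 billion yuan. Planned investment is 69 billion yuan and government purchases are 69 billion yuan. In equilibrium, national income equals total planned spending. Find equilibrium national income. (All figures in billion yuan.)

Y = C + I + G = 150 + 0.64Y + 69 + 69
Y − 0.64Y = 288
0.36Y = 288, so Y = 288/0.36 = 800

Y = 800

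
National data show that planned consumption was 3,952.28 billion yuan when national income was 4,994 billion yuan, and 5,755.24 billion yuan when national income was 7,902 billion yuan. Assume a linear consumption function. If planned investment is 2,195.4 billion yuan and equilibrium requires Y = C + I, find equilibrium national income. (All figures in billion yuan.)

MPC = (5755.24 − 3952.28)/(7902 − 4994) = 1802.96/2908 = 0.62
a = 3952.28 − 0.62(4994) = 856
Equilibrium: Y = 856 + 0.62Y + 2195.4
0.38Y = 3051.4, so Y = 3051.4/0.38 = 8030

Y = 8030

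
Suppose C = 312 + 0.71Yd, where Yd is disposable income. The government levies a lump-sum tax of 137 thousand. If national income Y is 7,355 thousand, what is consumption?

C = 5436.78

Yd = Y − T = 7355 − 137 = 7218
C = 312 + 0.71(7218) = 312 + 5124.78 = 5436.78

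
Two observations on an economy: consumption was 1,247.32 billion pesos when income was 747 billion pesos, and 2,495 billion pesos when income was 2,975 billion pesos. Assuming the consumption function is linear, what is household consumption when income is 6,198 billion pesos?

C = 4299.88

MPC = (2495 − 1247.32)/(2975 − 747) = 1247.68/2228 = 0.56
a = 1247.32 − 0.56(747) = 1247.32 − 418.32 = 829
C = 829 + 0.56(6198) = 829 + 3470.88 = 4299.88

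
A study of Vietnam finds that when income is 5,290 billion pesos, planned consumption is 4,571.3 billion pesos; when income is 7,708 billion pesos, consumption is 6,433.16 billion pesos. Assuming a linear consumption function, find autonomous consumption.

MPC = ΔC/ΔY = (6433.16 − 4571.3)/(7708 − 5290) = 1861.86/2418 = 0.77
a = C − MPC·Y = 4571.3 − 0.77(5290) = 4571.3 − 4073.3 = 498

a = 498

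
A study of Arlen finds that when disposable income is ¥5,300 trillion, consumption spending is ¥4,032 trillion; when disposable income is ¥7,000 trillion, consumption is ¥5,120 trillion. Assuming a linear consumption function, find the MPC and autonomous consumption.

MPC = ΔC/ΔY = (5120 − 4032)/(7000 − 5300) = 1088/1700 = 0.64
a = C − MPC·Y = 4032 − 0.64(5300) = 4032 − 3392 = 640

MPC = 0.64; a = 640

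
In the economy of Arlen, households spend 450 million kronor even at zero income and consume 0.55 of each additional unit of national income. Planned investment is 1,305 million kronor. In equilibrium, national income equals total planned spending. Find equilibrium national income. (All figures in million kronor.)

Y = 3900

Y = C + I = 450 + 0.55Y + 1305
Y − 0.55Y = 1755
0.45Y = 1755, so Y = 1755/0.45 = 3900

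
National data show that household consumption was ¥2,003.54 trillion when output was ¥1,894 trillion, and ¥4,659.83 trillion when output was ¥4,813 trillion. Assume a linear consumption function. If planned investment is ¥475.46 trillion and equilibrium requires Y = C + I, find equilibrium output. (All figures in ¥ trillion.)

Y = 8394

MPC = (4659.83 − 2003.54)/(4813 − 1894) = 2656.29/2919 = 0.91
a = 2003.54 − 0.91(1894) = 280
Equilibrium: Y = 280 + 0.91Y + 475.46
0.09Y = 755.46, so Y = 755.46/0.09 = 8394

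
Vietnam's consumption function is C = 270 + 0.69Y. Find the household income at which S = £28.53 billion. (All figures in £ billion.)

S = Y − C = -270 + 0.31Y
-270 + 0.31Y = 28.53, so 0.31Y = 298.53 and Y = 963

Y = 963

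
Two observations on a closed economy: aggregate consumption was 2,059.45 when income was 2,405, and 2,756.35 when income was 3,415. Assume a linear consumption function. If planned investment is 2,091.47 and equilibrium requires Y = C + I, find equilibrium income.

MPC = (2756.35 − 2059.45)/(3415 − 2405) = 696.9/1010 = 0.69
a = 2059.45 − 0.69(2405) = 400
Equilibrium: Y = 400 + 0.69Y + 2091.47
0.31Y = 2491.47, so Y = 2491.47/0.31 = 8037

Y = 8037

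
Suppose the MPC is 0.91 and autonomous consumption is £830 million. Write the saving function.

S = -830 + 0.09Y

S = Y − C = Y − (830 + 0.91Y) = -830 + (1 − 0.91)Y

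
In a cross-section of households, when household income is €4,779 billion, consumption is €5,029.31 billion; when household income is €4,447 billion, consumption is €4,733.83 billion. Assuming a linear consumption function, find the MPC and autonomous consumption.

MPC = ΔC/ΔY = (5029.31 − 4733.83)/(4779 − 4447) = 295.48/332 = 0.89
a = C − MPC·Y = 4733.83 − 0.89(4447) = 4733.83 − 3957.83 = 776

MPC = 0.89; a = 776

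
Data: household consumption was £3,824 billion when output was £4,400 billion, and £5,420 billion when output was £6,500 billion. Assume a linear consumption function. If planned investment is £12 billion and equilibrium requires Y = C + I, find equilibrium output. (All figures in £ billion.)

Y = 2050

MPC = (5420 − 3824)/(6500 − 4400) = 1596/2100 = 0.76
a = 3824 − 0.76(4400) = 480
Equilibrium: Y = 480 + 0.76Y + 12
0.24Y = 492, so Y = 492/0.24 = 2050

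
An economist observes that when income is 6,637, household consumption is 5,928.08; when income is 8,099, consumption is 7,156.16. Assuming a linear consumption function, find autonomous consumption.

a = 353

MPC = ΔC/ΔY = (7156.16 − 5928.08)/(8099 − 6637) = 1228.08/1462 = 0.84
a = C − MPC·Y = 5928.08 − 0.84(6637) = 5928.08 − 5575.08 = 353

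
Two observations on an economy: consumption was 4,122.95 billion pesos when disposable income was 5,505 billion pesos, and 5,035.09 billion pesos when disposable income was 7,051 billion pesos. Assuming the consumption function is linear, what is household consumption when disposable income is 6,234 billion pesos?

C = 4553.06

MPC = (5035.09 − 4122.95)/(7051 − 5505) = 912.14/1546 = 0.59
a = 4122.95 − 0.59(5505) = 4122.95 − 3247.95 = 875
C = 875 + 0.59(6234) = 875 + 3678.06 = 4553.06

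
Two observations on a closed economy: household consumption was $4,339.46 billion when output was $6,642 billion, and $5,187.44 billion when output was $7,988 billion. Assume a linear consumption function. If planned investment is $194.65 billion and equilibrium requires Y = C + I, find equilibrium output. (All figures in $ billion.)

Y = 945

MPC = (5187.44 − 4339.46)/(7988 − 6642) = 847.98/1346 = 0.63
a = 4339.46 − 0.63(6642) = 155
Equilibrium: Y = 155 + 0.63Y + 194.65
0.37Y = 349.65, so Y = 349.65/0.37 = 945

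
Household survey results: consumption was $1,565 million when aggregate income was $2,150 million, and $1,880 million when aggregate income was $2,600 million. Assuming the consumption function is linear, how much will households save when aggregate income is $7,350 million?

S = 2145

MPC = (1880 − 1565)/(2600 − 2150) = 315/450 = 0.7
a = 1565 − 0.7(2150) = 1565 − 1505 = 60
C = 60 + 0.7(7350) = 5205
S = 7350 − 5205 = 2145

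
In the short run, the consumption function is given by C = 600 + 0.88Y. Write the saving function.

S = -600 + 0.12Y

S = Y − C = Y − (600 + 0.88Y) = -600 + (1 − 0.88)Y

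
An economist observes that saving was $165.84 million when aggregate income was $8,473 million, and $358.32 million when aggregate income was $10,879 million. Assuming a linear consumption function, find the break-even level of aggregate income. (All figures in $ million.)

MPS = ΔS/ΔY = (358.32 − 165.84)/(10879 − 8473) = 192.48/2406 = 0.08
MPC = 1 − MPS = 0.92
From S(8473) = 165.84: −a + 0.08(8473) = 165.84, so a = 677.84 − 165.84 = 512
Break-even (S = 0): Y = a/MPS = 512/0.08 = 6400

Y = 6400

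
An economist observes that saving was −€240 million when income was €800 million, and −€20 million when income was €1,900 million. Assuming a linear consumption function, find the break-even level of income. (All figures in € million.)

MPS = ΔS/ΔY = (-20 − (-240))/(1900 − 800) = 220/1100 = 0.2
MPC = 1 − MPS = 0.8
From S(800) = -240: −a + 0.2(800) = -240, so a = 160 − (-240) = 400
Break-even (S = 0): Y = a/MPS = 400/0.2 = 2000

Y = 2000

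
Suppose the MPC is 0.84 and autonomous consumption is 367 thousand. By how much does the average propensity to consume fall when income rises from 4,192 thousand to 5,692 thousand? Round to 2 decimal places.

At Y = 4192: C = 367 + 0.84(4192) = 3888.28, APC = 3888.28/4192 = 0.928
At Y = 5692: C = 5148.28, APC = 5148.28/5692 = 0.904
Fall in APC = 0.928 − 0.904 = 0.024 ≈ 0.02

ΔAPC = 0.02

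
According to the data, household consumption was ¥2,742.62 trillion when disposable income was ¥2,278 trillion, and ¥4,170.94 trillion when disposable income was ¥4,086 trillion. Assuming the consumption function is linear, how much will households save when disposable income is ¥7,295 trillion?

MPC = (4170.94 − 2742.62)/(4086 − 2278) = 1428.32/1808 = 0.79
a = 2742.62 − 0.79(2278) = 2742.62 − 1799.62 = 943
C = 943 + 0.79(7295) = 6706.05
S = 7295 − 6706.05 = 588.95

S = 588.95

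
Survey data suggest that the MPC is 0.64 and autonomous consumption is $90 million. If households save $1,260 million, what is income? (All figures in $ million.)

S = Y − C = -90 + 0.36Y
-90 + 0.36Y = 1260, so 0.36Y = 1350 and Y = 3750

Y = 3750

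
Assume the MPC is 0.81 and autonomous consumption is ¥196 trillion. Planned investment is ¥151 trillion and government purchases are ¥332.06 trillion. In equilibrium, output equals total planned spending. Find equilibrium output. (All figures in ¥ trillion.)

Y = C + I + G = 196 + 0.81Y + 151 + 332.06
Y − 0.81Y = 679.06
0.19Y = 679.06, so Y = 679.06/0.19 = 3574

Y = 3574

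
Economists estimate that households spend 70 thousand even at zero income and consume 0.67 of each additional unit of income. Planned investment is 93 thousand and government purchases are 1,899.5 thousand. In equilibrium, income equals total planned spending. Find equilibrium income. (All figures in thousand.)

Y = 6250

Y = C + I + G = 70 + 0.67Y + 93 + 1899.5
Y − 0.67Y = 2062.5
0.33Y = 2062.5, so Y = 2062.5/0.33 = 6250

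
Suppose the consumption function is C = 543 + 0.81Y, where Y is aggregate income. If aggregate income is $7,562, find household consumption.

C = 543 + 0.81(7562) = 543 + 6125.22 = 6668.22

C = 6668.22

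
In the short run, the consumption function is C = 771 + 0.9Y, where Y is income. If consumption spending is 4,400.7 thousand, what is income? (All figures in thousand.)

771 + 0.9Y = 4400.7
0.9Y = 3629.7, so Y = 3629.7/0.9 = 4033

Y = 4033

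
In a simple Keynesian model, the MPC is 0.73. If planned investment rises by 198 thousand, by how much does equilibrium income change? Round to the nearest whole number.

ΔY ≈ 733

The multiplier is 1/(1 − MPC) = 1/0.27.
ΔY = 198/0.27 = 733.33 ≈ 733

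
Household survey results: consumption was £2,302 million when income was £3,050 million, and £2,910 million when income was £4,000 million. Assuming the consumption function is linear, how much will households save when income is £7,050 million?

S = 2188

MPC = (2910 − 2302)/(4000 − 3050) = 608/950 = 0.64
a = 2302 − 0.64(3050) = 2302 − 1952 = 350
C = 350 + 0.64(7050) = 4862
S = 7050 − 4862 = 2188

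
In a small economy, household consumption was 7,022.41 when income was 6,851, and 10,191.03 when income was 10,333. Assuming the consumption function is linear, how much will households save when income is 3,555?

S = -468.05

MPC = (10191.03 − 7022.41)/(10333 − 6851) = 3168.62/3482 = 0.91
a = 7022.41 − 0.91(6851) = 7022.41 − 6234.41 = 788
C = 788 + 0.91(3555) = 4023.05
S = 3555 − 4023.05 = -468.05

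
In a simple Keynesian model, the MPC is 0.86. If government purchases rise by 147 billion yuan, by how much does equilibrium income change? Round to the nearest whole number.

The multiplier is 1/(1 − MPC) = 1/0.14.
ΔY = 147/0.14 = 1050.00 ≈ 1050

ΔY ≈ 1050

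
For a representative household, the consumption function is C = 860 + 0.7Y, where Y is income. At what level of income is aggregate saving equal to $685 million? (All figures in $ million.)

S = Y − C = -860 + 0.3Y
-860 + 0.3Y = 685, so 0.3Y = 1545 and Y = 5150

Y = 5150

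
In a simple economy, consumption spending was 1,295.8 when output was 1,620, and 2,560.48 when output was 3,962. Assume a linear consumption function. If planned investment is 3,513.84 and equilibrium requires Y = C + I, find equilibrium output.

MPC = (2560.48 − 1295.8)/(3962 − 1620) = 1264.68/2342 = 0.54
a = 1295.8 − 0.54(1620) = 421
Equilibrium: Y = 421 + 0.54Y + 3513.84
0.46Y = 3934.84, so Y = 3934.84/0.46 = 8554

Y = 8554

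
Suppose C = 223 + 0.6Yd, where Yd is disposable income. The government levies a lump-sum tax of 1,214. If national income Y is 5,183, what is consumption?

Yd = Y − T = 5183 − 1214 = 3969
C = 223 + 0.6(3969) = 223 + 2381.4 = 2604.4

C = 2604.4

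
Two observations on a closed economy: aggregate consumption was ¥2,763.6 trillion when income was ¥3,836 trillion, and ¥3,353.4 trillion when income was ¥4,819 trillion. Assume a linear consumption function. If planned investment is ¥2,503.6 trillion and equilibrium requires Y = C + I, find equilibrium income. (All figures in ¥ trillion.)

Y = 7414

MPC = (3353.4 − 2763.6)/(4819 − 3836) = 589.8/983 = 0.6
a = 2763.6 − 0.6(3836) = 462
Equilibrium: Y = 462 + 0.6Y + 2503.6
0.4Y = 2965.6, so Y = 2965.6/0.4 = 7414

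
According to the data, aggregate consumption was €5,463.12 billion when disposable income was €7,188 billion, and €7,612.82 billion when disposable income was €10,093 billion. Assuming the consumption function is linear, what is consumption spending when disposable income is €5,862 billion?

MPC = (7612.82 − 5463.12)/(10093 − 7188) = 2149.7/2905 = 0.74
a = 5463.12 − 0.74(7188) = 5463.12 − 5319.12 = 144
C = 144 + 0.74(5862) = 144 + 4337.88 = 4481.88

C = 4481.88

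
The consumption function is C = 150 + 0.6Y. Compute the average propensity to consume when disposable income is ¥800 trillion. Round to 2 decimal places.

C = 150 + 0.6(800) = 630
APC = C/Y = 630/800 = 0.79

APC = 0.79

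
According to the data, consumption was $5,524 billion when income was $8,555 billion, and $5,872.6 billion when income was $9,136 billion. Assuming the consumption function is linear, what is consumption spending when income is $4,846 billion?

MPC = (5872.6 − 5524)/(9136 − 8555) = 348.6/581 = 0.6
a = 5524 − 0.6(8555) = 5524 − 5133 = 391
C = 391 + 0.6(4846) = 391 + 2907.6 = 3298.6

C = 3298.6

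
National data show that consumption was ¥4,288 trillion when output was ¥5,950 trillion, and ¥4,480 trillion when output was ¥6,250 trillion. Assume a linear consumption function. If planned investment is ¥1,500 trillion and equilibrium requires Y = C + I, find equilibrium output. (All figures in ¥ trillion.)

Y = 5500

MPC = (4480 − 4288)/(6250 − 5950) = 192/300 = 0.64
a = 4288 − 0.64(5950) = 480
Equilibrium: Y = 480 + 0.64Y + 1500
0.36Y = 1980, so Y = 1980/0.36 = 5500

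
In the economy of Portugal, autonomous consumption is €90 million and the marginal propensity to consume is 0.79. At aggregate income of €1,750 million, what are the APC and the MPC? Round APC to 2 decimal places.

APC = 0.84; MPC = 0.79

MPC = 0.79 (the slope of the consumption function)
C = 90 + 0.79(1750) = 1472.5, so APC = 1472.5/1750 = 0.84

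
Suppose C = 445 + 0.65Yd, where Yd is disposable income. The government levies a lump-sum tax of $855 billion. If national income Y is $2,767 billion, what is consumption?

Yd = Y − T = 2767 − 855 = 1912
C = 445 + 0.65(1912) = 445 + 1242.8 = 1687.8

C = 1687.8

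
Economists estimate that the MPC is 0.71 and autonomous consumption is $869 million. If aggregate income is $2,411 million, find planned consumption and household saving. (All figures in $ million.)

C = 2580.81; S = -169.81

C = 869 + 0.71(2411) = 869 + 1711.81 = 2580.81
S = Y − C = 2411 − 2580.81 = -169.81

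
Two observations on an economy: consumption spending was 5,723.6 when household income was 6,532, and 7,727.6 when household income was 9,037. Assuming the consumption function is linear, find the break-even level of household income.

MPC = (7727.6 − 5723.6)/(9037 − 6532) = 2004/2505 = 0.8
a = 5723.6 − 0.8(6532) = 5723.6 − 5225.6 = 498
Break-even: Y = a/(1−MPC) = 498/0.2 = 2490

Y = 2490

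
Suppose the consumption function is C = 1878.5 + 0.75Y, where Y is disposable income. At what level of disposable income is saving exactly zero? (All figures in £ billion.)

Y = 7514

At break-even, C = Y: 1878.5 + 0.75Y = Y
0.25Y = 1878.5, so Y = 1878.5/0.25 = 7514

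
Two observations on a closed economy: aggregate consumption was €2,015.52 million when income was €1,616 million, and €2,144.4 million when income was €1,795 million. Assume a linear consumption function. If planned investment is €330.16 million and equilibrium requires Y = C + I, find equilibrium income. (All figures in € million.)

Y = 4222

MPC = (2144.4 − 2015.52)/(1795 − 1616) = 128.88/179 = 0.72
a = 2015.52 − 0.72(1616) = 852
Equilibrium: Y = 852 + 0.72Y + 330.16
0.28Y = 1182.16, so Y = 1182.16/0.28 = 4222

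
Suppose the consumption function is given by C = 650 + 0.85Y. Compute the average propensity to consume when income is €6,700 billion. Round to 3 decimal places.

C = 650 + 0.85(6700) = 6345
APC = C/Y = 6345/6700 = 0.947

APC = 0.947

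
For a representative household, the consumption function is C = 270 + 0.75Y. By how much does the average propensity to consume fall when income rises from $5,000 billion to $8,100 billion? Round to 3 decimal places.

At Y = 5000: C = 270 + 0.75(5000) = 4020, APC = 4020/5000 = 0.8040
At Y = 8100: C = 6345, APC = 6345/8100 = 0.7833
Fall in APC = 0.8040 − 0.7833 = 0.0207 ≈ 0.021

ΔAPC = 0.021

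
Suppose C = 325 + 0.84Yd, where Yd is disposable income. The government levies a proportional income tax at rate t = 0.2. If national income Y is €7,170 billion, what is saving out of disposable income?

Yd = (1 − 0.2)(7170) = 0.8(7170) = 5736
C = 325 + 0.84(5736) = 325 + 4818.24 = 5143.24
S = Yd − C = 5736 − 5143.24 = 592.76

S = 592.76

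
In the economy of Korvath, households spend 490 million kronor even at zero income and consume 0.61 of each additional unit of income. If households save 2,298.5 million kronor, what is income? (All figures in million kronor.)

S = Y − C = -490 + 0.39Y
-490 + 0.39Y = 2298.5, so 0.39Y = 2788.5 and Y = 7150

Y = 7150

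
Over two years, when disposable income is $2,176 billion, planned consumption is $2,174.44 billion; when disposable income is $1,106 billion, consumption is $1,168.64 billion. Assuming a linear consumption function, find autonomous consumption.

MPC = ΔC/ΔY = (2174.44 − 1168.64)/(2176 − 1106) = 1005.8/1070 = 0.94
a = C − MPC·Y = 1168.64 − 0.94(1106) = 1168.64 − 1039.64 = 129

a = 129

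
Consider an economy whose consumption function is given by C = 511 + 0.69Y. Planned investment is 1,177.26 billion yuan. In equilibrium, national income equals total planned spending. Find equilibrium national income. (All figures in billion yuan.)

Y = 5446

Y = C + I = 511 + 0.69Y + 1177.26
Y − 0.69Y = 1688.26
0.31Y = 1688.26, so Y = 1688.26/0.31 = 5446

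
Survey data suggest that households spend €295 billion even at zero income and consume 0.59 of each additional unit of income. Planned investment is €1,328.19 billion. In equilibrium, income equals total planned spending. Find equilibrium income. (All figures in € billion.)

Y = C + I = 295 + 0.59Y + 1328.19
Y − 0.59Y = 1623.19
0.41Y = 1623.19, so Y = 1623.19/0.41 = 3959

Y = 3959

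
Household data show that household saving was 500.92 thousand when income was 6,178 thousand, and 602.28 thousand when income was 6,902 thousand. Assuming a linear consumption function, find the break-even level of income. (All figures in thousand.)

MPS = ΔS/ΔY = (602.28 − 500.92)/(6902 − 6178) = 101.36/724 = 0.14
MPC = 1 − MPS = 0.86
From S(6178) = 500.92: −a + 0.14(6178) = 500.92, so a = 864.92 − 500.92 = 364
Break-even (S = 0): Y = a/MPS = 364/0.14 = 2600

Y = 2600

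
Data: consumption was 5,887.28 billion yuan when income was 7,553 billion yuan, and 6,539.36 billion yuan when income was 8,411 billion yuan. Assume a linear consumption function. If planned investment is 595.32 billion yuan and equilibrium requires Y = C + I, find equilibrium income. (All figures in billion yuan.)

Y = 3093

MPC = (6539.36 − 5887.28)/(8411 − 7553) = 652.08/858 = 0.76
a = 5887.28 − 0.76(7553) = 147
Equilibrium: Y = 147 + 0.76Y + 595.32
0.24Y = 742.32, so Y = 742.32/0.24 = 3093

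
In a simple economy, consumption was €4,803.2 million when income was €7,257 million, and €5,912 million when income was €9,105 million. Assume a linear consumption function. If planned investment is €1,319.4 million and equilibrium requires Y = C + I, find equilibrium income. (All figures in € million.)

Y = 4421

MPC = (5912 − 4803.2)/(9105 − 7257) = 1108.8/1848 = 0.6
a = 4803.2 − 0.6(7257) = 449
Equilibrium: Y = 449 + 0.6Y + 1319.4
0.4Y = 1768.4, so Y = 1768.4/0.4 = 4421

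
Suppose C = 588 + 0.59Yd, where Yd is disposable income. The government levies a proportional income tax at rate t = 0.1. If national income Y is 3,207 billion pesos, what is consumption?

C = 2290.917

Yd = (1 − 0.1)(3207) = 0.9(3207) = 2886.3
C = 588 + 0.59(2886.3) = 588 + 1702.917 = 2290.917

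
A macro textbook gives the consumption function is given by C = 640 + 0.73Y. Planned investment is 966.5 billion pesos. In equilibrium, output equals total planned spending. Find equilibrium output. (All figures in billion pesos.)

Y = 5950

Y = C + I = 640 + 0.73Y + 966.5
Y − 0.73Y = 1606.5
0.27Y = 1606.5, so Y = 1606.5/0.27 = 5950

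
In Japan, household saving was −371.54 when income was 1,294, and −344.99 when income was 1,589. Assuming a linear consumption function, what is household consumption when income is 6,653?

C = 6542.23

MPS = ΔS/ΔY = (-344.99 − (-371.54))/(1589 − 1294) = 26.55/295 = 0.09
MPC = 1 − MPS = 0.91
Autonomous saving = -371.54 − 0.09(1294) = -488, so a = 488
C = 488 + 0.91(6653) = 488 + 6054.23 = 6542.23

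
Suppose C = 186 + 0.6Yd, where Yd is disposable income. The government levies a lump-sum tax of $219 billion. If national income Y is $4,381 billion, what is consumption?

Yd = Y − T = 4381 − 219 = 4162
C = 186 + 0.6(4162) = 186 + 2497.2 = 2683.2

C = 2683.2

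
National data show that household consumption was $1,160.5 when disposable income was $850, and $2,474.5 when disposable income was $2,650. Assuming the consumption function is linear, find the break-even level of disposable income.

MPC = (2474.5 − 1160.5)/(2650 − 850) = 1314/1800 = 0.73
a = 1160.5 − 0.73(850) = 1160.5 − 620.5 = 540
Break-even: Y = a/(1−MPC) = 540/0.27 = 2000

Y = 2000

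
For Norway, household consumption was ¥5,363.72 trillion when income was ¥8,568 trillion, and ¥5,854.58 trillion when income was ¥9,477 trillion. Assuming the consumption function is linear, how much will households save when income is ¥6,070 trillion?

MPC = (5854.58 − 5363.72)/(9477 − 8568) = 490.86/909 = 0.54
a = 5363.72 − 0.54(8568) = 5363.72 − 4626.72 = 737
C = 737 + 0.54(6070) = 4014.8
S = 6070 − 4014.8 = 2055.2

S = 2055.2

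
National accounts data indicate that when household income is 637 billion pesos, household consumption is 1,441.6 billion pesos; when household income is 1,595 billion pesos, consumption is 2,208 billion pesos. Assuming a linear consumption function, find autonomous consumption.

MPC = ΔC/ΔY = (2208 − 1441.6)/(1595 − 637) = 766.4/958 = 0.8
a = C − MPC·Y = 1441.6 − 0.8(637) = 1441.6 − 509.6 = 932

a = 932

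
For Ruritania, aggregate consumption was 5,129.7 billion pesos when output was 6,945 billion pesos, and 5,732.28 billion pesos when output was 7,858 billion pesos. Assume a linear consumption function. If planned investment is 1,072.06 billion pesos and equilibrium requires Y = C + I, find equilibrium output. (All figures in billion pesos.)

Y = 4759

MPC = (5732.28 − 5129.7)/(7858 − 6945) = 602.58/913 = 0.66
a = 5129.7 − 0.66(6945) = 546
Equilibrium: Y = 546 + 0.66Y + 1072.06
0.34Y = 1618.06, so Y = 1618.06/0.34 = 4759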